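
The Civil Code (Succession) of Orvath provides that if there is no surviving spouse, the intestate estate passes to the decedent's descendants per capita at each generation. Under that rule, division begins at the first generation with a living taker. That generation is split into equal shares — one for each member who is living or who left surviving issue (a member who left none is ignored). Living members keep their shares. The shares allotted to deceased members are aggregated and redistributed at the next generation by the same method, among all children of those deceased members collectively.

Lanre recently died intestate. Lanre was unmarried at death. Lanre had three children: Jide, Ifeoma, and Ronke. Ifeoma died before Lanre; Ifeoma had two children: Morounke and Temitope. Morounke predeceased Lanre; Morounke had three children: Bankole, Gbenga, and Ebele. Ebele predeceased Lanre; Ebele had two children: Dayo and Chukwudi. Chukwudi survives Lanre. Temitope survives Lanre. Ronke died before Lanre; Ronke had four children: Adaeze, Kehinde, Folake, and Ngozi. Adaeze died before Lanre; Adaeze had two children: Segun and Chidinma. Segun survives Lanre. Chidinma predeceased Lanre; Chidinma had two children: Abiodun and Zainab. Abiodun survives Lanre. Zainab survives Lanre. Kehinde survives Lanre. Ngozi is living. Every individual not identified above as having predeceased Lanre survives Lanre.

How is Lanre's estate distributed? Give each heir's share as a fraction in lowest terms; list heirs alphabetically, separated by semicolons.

Abiodun 1/45; Bankole 2/45; Chukwudi 1/45; Dayo 1/45; Folake 1/9; Gbenga 2/45; Jide 1/3; Kehinde 1/9; Ngozi 1/9; Segun 2/45; Temitope 1/9; Zainab 1/45

There is no surviving spouse, so the entire estate passes to Lanre's descendants per capita at each generation.
At generation 1 (Jide, Ifeoma, Ronke) there are 3 shares of (1)/3 = 1/3 each.
Living: Jide — each takes 1/3.
Deceased: Ifeoma and Ronke. Their combined 2/3 is pooled and carried to generation 2.
At generation 2 (Morounke, Temitope, Adaeze, Kehinde, Folake, Ngozi) there are 6 shares of (2/3)/6 = 1/9 each.
Living: Temitope, Kehinde, Folake, and Ngozi — each takes 1/9.
Deceased: Morounke and Adaeze. Their combined 2/9 is pooled and carried to generation 3.
At generation 3 (Bankole, Gbenga, Ebele, Segun, Chidinma) there are 5 shares of (2/9)/5 = 2/45 each.
Living: Bankole, Gbenga, and Segun — each takes 2/45.
Deceased: Ebele and Chidinma. Their combined 4/45 is pooled and carried to generation 4.
At generation 4 (Dayo, Chukwudi, Abiodun, Zainab) there are 4 shares of (4/45)/4 = 1/45 each.
Living: Dayo, Chukwudi, Abiodun, and Zainab — each takes 1/45.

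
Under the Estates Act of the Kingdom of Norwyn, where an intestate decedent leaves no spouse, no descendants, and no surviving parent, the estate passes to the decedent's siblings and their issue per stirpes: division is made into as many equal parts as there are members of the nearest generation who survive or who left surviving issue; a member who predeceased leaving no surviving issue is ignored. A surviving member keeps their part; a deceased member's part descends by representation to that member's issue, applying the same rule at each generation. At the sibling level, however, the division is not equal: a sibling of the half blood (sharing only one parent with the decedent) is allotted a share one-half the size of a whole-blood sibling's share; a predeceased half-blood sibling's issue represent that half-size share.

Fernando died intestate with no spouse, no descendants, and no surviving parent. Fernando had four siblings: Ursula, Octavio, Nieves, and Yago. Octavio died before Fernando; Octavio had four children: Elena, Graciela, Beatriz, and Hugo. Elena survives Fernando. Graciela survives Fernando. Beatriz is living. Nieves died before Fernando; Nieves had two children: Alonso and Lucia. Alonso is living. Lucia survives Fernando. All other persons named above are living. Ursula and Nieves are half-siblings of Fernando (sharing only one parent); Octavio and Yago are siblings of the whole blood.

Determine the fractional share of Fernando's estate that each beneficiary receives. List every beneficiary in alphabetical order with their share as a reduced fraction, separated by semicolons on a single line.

Alonso 1/12; Beatriz 1/12; Elena 1/12; Graciela 1/12; Hugo 1/12; Lucia 1/12; Ursula 1/6; Yago 1/3

No spouse, descendants, or parent survives, so the estate passes to Fernando's siblings per stirpes.
Half-blood siblings count for one-half the weight of whole-blood siblings at the initial division.
Dividing 1 in proportion to weights (total weight 3): Ursula (weight 1/2) → 1/6; Octavio (weight 1) → 1/3; Nieves (weight 1/2) → 1/6; Yago (weight 1) → 1/3.
Ursula is living and takes 1/6.
Octavio predeceased; the 1/3 allotted to Octavio's branch passes to Octavio's issue by representation.
The 1/3 is divided into 4 equal shares of 1/12 among Elena, Graciela, Beatriz, Hugo.
Elena is living and takes 1/12.
Graciela is living and takes 1/12.
Beatriz is living and takes 1/12.
Hugo is living and takes 1/12.
Nieves predeceased; the 1/6 allotted to Nieves's branch passes to Nieves's issue by representation.
The 1/6 is divided into 2 equal shares of 1/12 among Alonso, Lucia.
Alonso is living and takes 1/12.
Lucia is living and takes 1/12.
Yago is living and takes 1/3.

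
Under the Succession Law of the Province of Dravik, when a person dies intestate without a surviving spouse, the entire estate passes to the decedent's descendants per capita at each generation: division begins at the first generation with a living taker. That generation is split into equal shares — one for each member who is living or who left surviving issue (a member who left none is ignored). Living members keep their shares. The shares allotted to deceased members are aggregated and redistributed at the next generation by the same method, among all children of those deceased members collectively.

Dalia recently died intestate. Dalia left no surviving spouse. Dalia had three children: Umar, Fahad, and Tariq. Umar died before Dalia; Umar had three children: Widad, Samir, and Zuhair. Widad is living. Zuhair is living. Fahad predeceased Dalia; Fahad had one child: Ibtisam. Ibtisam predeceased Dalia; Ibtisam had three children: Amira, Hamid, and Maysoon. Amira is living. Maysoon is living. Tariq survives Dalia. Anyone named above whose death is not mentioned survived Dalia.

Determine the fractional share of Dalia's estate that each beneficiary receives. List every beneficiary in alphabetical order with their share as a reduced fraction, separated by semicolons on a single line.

Amira 1/18; Hamid 1/18; Maysoon 1/18; Samir 1/6; Tariq 1/3; Widad 1/6; Zuhair 1/6

There is no surviving spouse, so the entire estate passes to Dalia's descendants per capita at each generation.
At generation 1 (Umar, Fahad, Tariq) there are 3 shares of (1)/3 = 1/3 each.
Living: Tariq — each takes 1/3.
Deceased: Umar and Fahad. Their combined 2/3 is pooled and carried to generation 2.
At generation 2 (Widad, Samir, Zuhair, Ibtisam) there are 4 shares of (2/3)/4 = 1/6 each.
Living: Widad, Samir, and Zuhair — each takes 1/6.
Deceased: Ibtisam. That 1/6 share is carried to generation 3.
At generation 3 (Amira, Hamid, Maysoon) there are 3 shares of (1/6)/3 = 1/18 each.
Living: Amira, Hamid, and Maysoon — each takes 1/18.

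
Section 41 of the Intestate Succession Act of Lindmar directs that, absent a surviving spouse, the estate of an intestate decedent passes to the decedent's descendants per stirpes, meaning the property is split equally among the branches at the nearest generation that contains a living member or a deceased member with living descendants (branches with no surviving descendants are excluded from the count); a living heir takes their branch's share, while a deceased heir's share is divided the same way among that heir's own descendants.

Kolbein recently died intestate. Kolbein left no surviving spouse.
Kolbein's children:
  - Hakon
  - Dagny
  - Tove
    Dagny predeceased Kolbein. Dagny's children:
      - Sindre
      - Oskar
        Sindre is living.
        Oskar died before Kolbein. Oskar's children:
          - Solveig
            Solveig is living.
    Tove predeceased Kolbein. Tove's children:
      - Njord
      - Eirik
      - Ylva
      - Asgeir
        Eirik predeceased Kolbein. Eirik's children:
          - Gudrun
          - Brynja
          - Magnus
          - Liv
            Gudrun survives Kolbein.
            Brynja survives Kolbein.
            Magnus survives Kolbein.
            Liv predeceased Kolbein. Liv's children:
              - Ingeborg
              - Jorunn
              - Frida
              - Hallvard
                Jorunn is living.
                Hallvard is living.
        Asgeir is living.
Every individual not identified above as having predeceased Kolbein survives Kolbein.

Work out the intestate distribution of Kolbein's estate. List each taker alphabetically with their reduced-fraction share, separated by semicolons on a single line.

There is no surviving spouse, so the entire estate passes to Kolbein's descendants per stirpes.
The estate is divided into 3 equal shares of 1/3 among Hakon, Dagny, Tove.
Hakon is living and takes 1/3.
Dagny predeceased; the 1/3 allotted to Dagny's branch passes to Dagny's issue by representation.
The 1/3 is divided into 2 equal shares of 1/6 among Sindre, Oskar.
Sindre is living and takes 1/6.
Oskar predeceased; the 1/6 allotted to Oskar's branch passes to Oskar's issue by representation.
Solveig is the sole taker at this level and receives the full 1/6.
Tove predeceased; the 1/3 allotted to Tove's branch passes to Tove's issue by representation.
The 1/3 is divided into 4 equal shares of 1/12 among Njord, Eirik, Ylva, Asgeir.
Njord is living and takes 1/12.
Eirik predeceased; the 1/12 allotted to Eirik's branch passes to Eirik's issue by representation.
The 1/12 is divided into 4 equal shares of 1/48 among Gudrun, Brynja, Magnus, Liv.
Gudrun is living and takes 1/48.
Brynja is living and takes 1/48.
Magnus is living and takes 1/48.
Liv predeceased; the 1/48 allotted to Liv's branch passes to Liv's issue by representation.
The 1/48 is divided into 4 equal shares of 1/192 among Ingeborg, Jorunn, Frida, Hallvard.
Ingeborg is living and takes 1/192.
Jorunn is living and takes 1/192.
Frida is living and takes 1/192.
Hallvard is living and takes 1/192.
Ylva is living and takes 1/12.
Asgeir is living and takes 1/12.

Asgeir 1/12; Brynja 1/48; Frida 1/192; Gudrun 1/48; Hakon 1/3; Hallvard 1/192; Ingeborg 1/192; Jorunn 1/192; Magnus 1/48; Njord 1/12; Sindre 1/6; Solveig 1/6; Ylva 1/12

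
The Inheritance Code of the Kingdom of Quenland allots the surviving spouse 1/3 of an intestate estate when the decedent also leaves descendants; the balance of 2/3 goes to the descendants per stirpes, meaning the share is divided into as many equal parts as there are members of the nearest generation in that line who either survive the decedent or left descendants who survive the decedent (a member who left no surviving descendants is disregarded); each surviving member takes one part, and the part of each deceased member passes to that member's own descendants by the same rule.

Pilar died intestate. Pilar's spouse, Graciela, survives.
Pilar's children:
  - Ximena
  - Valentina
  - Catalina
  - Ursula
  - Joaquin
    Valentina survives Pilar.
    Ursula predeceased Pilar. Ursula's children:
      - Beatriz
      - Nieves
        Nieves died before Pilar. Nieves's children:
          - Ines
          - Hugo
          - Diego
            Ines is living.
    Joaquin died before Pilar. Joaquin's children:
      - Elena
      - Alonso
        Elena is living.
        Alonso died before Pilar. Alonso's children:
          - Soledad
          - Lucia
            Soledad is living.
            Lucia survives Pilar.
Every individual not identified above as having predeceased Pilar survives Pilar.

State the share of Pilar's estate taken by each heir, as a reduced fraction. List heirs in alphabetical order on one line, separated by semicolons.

Beatriz 1/15; Catalina 2/15; Diego 1/45; Elena 1/15; Graciela 1/3; Hugo 1/45; Ines 1/45; Lucia 1/30; Soledad 1/30; Valentina 2/15; Ximena 2/15

Graciela, as surviving spouse, takes 1/3.
The remaining 2/3 passes to Pilar's descendants per stirpes.
The 2/3 is divided into 5 equal shares of 2/15 among Ximena, Valentina, Catalina, Ursula, Joaquin.
Ximena is living and takes 2/15.
Valentina is living and takes 2/15.
Catalina is living and takes 2/15.
Ursula predeceased; the 2/15 allotted to Ursula's branch passes to Ursula's issue by representation.
The 2/15 is divided into 2 equal shares of 1/15 among Beatriz, Nieves.
Beatriz is living and takes 1/15.
Nieves predeceased; the 1/15 allotted to Nieves's branch passes to Nieves's issue by representation.
The 1/15 is divided into 3 equal shares of 1/45 among Ines, Hugo, Diego.
Ines is living and takes 1/45.
Hugo is living and takes 1/45.
Diego is living and takes 1/45.
Joaquin predeceased; the 2/15 allotted to Joaquin's branch passes to Joaquin's issue by representation.
The 2/15 is divided into 2 equal shares of 1/15 among Elena, Alonso.
Elena is living and takes 1/15.
Alonso predeceased; the 1/15 allotted to Alonso's branch passes to Alonso's issue by representation.
The 1/15 is divided into 2 equal shares of 1/30 among Soledad, Lucia.
Soledad is living and takes 1/30.
Lucia is living and takes 1/30.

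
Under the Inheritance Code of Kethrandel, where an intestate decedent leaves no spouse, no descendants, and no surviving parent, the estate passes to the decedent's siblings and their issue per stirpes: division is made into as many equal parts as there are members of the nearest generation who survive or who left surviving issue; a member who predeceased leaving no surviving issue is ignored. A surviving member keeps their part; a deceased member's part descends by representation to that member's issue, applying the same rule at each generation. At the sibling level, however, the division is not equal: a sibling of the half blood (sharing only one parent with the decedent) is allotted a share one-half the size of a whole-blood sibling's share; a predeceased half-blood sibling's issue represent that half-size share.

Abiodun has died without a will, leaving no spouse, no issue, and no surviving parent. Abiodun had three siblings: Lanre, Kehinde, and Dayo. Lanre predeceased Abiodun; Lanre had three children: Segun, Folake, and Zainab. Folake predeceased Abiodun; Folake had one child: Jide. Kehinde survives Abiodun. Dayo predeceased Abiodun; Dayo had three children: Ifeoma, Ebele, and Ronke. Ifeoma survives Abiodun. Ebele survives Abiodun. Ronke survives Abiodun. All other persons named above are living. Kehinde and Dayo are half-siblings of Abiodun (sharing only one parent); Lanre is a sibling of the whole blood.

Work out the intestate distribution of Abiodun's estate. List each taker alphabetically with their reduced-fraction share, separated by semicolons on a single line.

No spouse, descendants, or parent survives, so the estate passes to Abiodun's siblings per stirpes.
Half-blood siblings count for one-half the weight of whole-blood siblings at the initial division.
Dividing 1 in proportion to weights (total weight 2): Lanre (weight 1) → 1/2; Kehinde (weight 1/2) → 1/4; Dayo (weight 1/2) → 1/4.
Lanre predeceased; the 1/2 allotted to Lanre's branch passes to Lanre's issue by representation.
The 1/2 is divided into 3 equal shares of 1/6 among Segun, Folake, Zainab.
Segun is living and takes 1/6.
Folake predeceased; the 1/6 allotted to Folake's branch passes to Folake's issue by representation.
Jide is the sole taker at this level and receives the full 1/6.
Zainab is living and takes 1/6.
Kehinde is living and takes 1/4.
Dayo predeceased; the 1/4 allotted to Dayo's branch passes to Dayo's issue by representation.
The 1/4 is divided into 3 equal shares of 1/12 among Ifeoma, Ebele, Ronke.
Ifeoma is living and takes 1/12.
Ebele is living and takes 1/12.
Ronke is living and takes 1/12.

Ebele 1/12; Ifeoma 1/12; Jide 1/6; Kehinde 1/4; Ronke 1/12; Segun 1/6; Zainab 1/6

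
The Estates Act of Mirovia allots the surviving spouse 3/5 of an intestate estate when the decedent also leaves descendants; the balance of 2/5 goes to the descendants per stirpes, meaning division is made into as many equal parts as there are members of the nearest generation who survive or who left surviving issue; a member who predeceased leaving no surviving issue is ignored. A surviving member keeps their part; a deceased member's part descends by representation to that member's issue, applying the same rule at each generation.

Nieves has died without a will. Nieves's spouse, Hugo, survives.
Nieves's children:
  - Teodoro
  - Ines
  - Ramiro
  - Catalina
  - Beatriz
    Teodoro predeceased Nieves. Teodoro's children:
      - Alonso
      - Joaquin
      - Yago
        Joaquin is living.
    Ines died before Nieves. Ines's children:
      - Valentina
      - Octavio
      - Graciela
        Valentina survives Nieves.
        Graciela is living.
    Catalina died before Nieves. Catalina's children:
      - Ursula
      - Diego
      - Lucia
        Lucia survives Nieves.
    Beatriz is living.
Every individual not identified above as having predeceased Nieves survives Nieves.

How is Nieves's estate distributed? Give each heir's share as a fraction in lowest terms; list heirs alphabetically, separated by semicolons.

Hugo, as surviving spouse, takes 3/5.
The remaining 2/5 passes to Nieves's descendants per stirpes.
The 2/5 is divided into 5 equal shares of 2/25 among Teodoro, Ines, Ramiro, Catalina, Beatriz.
Teodoro predeceased; the 2/25 allotted to Teodoro's branch passes to Teodoro's issue by representation.
The 2/25 is divided into 3 equal shares of 2/75 among Alonso, Joaquin, Yago.
Alonso is living and takes 2/75.
Joaquin is living and takes 2/75.
Yago is living and takes 2/75.
Ines predeceased; the 2/25 allotted to Ines's branch passes to Ines's issue by representation.
The 2/25 is divided into 3 equal shares of 2/75 among Valentina, Octavio, Graciela.
Valentina is living and takes 2/75.
Octavio is living and takes 2/75.
Graciela is living and takes 2/75.
Ramiro is living and takes 2/25.
Catalina predeceased; the 2/25 allotted to Catalina's branch passes to Catalina's issue by representation.
The 2/25 is divided into 3 equal shares of 2/75 among Ursula, Diego, Lucia.
Ursula is living and takes 2/75.
Diego is living and takes 2/75.
Lucia is living and takes 2/75.
Beatriz is living and takes 2/25.

Alonso 2/75; Beatriz 2/25; Diego 2/75; Graciela 2/75; Hugo 3/5; Joaquin 2/75; Lucia 2/75; Octavio 2/75; Ramiro 2/25; Ursula 2/75; Valentina 2/75; Yago 2/75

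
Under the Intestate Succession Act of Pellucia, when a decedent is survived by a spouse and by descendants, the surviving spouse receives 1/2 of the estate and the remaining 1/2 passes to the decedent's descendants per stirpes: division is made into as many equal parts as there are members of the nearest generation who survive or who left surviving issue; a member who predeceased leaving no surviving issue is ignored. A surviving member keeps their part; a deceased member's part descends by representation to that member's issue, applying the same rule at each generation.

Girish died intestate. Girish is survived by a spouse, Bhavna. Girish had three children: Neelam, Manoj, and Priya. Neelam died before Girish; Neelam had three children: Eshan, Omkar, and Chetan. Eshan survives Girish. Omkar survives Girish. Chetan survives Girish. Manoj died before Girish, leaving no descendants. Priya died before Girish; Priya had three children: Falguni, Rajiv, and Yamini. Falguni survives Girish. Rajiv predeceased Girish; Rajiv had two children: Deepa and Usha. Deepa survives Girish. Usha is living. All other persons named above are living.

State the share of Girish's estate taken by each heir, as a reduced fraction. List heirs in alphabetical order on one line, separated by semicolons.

Bhavna, as surviving spouse, takes 1/2.
The remaining 1/2 passes to Girish's descendants per stirpes.
Manoj left no surviving issue, so that branch lapses and is disregarded.
The 1/2 is divided into 2 equal shares of 1/4 among Neelam, Priya.
Neelam predeceased; the 1/4 allotted to Neelam's branch passes to Neelam's issue by representation.
The 1/4 is divided into 3 equal shares of 1/12 among Eshan, Omkar, Chetan.
Eshan is living and takes 1/12.
Omkar is living and takes 1/12.
Chetan is living and takes 1/12.
Priya predeceased; the 1/4 allotted to Priya's branch passes to Priya's issue by representation.
The 1/4 is divided into 3 equal shares of 1/12 among Falguni, Rajiv, Yamini.
Falguni is living and takes 1/12.
Rajiv predeceased; the 1/12 allotted to Rajiv's branch passes to Rajiv's issue by representation.
The 1/12 is divided into 2 equal shares of 1/24 among Deepa, Usha.
Deepa is living and takes 1/24.
Usha is living and takes 1/24.
Yamini is living and takes 1/12.

Bhavna 1/2; Chetan 1/12; Deepa 1/24; Eshan 1/12; Falguni 1/12; Omkar 1/12; Usha 1/24; Yamini 1/12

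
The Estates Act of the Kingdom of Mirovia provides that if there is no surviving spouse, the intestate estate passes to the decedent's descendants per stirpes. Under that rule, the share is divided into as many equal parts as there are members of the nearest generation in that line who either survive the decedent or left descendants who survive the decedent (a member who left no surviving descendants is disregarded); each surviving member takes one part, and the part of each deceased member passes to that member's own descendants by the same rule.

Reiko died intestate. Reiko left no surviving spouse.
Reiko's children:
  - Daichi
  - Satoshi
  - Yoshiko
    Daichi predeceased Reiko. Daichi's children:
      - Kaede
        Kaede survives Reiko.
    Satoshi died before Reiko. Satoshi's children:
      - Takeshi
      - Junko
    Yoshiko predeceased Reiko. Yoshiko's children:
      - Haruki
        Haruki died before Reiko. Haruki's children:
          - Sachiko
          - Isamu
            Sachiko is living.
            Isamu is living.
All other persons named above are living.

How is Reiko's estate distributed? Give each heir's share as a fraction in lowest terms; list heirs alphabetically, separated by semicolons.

Isamu 1/6; Junko 1/6; Kaede 1/3; Sachiko 1/6; Takeshi 1/6

There is no surviving spouse, so the entire estate passes to Reiko's descendants per stirpes.
The estate is divided into 3 equal shares of 1/3 among Daichi, Satoshi, Yoshiko.
Daichi predeceased; the 1/3 allotted to Daichi's branch passes to Daichi's issue by representation.
Kaede is the sole taker at this level and receives the full 1/3.
Satoshi predeceased; the 1/3 allotted to Satoshi's branch passes to Satoshi's issue by representation.
The 1/3 is divided into 2 equal shares of 1/6 among Takeshi, Junko.
Takeshi is living and takes 1/6.
Junko is living and takes 1/6.
Yoshiko predeceased; the 1/3 allotted to Yoshiko's branch passes to Yoshiko's issue by representation.
Haruki's line is the sole branch at this level, so the full 1/3 passes to Haruki's issue by representation.
The 1/3 is divided into 2 equal shares of 1/6 among Sachiko, Isamu.
Sachiko is living and takes 1/6.
Isamu is living and takes 1/6.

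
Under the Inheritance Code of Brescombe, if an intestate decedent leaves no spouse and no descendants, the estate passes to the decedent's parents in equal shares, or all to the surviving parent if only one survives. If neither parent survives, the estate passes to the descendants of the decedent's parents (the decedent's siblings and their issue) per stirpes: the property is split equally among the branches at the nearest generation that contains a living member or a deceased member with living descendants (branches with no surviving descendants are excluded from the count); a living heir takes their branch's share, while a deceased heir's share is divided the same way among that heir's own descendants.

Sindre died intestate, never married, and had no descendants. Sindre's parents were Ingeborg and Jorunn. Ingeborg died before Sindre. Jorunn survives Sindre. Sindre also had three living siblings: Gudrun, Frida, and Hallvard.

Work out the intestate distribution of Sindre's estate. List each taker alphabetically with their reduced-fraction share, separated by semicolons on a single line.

Jorunn 1

Only one parent, Jorunn, survives, so Jorunn takes the entire estate. The siblings take nothing because a surviving parent has priority.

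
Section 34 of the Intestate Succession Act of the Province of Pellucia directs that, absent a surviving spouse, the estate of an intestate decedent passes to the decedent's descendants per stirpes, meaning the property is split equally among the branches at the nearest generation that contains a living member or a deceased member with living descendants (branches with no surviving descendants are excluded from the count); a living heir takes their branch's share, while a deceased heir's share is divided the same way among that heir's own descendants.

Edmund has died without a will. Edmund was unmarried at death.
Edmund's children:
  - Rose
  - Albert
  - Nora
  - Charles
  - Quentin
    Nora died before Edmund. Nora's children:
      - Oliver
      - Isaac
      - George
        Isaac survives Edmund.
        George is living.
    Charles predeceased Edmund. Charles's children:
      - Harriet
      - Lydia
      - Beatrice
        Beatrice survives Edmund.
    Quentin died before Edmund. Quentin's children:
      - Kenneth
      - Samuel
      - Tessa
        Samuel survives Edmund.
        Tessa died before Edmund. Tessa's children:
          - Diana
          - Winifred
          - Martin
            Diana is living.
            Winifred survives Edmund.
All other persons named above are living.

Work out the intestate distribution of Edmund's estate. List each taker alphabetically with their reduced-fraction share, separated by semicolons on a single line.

Albert 1/5; Beatrice 1/15; Diana 1/45; George 1/15; Harriet 1/15; Isaac 1/15; Kenneth 1/15; Lydia 1/15; Martin 1/45; Oliver 1/15; Rose 1/5; Samuel 1/15; Winifred 1/45

There is no surviving spouse, so the entire estate passes to Edmund's descendants per stirpes.
The estate is divided into 5 equal shares of 1/5 among Rose, Albert, Nora, Charles, Quentin.
Rose is living and takes 1/5.
Albert is living and takes 1/5.
Nora predeceased; the 1/5 allotted to Nora's branch passes to Nora's issue by representation.
The 1/5 is divided into 3 equal shares of 1/15 among Oliver, Isaac, George.
Oliver is living and takes 1/15.
Isaac is living and takes 1/15.
George is living and takes 1/15.
Charles predeceased; the 1/5 allotted to Charles's branch passes to Charles's issue by representation.
The 1/5 is divided into 3 equal shares of 1/15 among Harriet, Lydia, Beatrice.
Harriet is living and takes 1/15.
Lydia is living and takes 1/15.
Beatrice is living and takes 1/15.
Quentin predeceased; the 1/5 allotted to Quentin's branch passes to Quentin's issue by representation.
The 1/5 is divided into 3 equal shares of 1/15 among Kenneth, Samuel, Tessa.
Kenneth is living and takes 1/15.
Samuel is living and takes 1/15.
Tessa predeceased; the 1/15 allotted to Tessa's branch passes to Tessa's issue by representation.
The 1/15 is divided into 3 equal shares of 1/45 among Diana, Winifred, Martin.
Diana is living and takes 1/45.
Winifred is living and takes 1/45.
Martin is living and takes 1/45.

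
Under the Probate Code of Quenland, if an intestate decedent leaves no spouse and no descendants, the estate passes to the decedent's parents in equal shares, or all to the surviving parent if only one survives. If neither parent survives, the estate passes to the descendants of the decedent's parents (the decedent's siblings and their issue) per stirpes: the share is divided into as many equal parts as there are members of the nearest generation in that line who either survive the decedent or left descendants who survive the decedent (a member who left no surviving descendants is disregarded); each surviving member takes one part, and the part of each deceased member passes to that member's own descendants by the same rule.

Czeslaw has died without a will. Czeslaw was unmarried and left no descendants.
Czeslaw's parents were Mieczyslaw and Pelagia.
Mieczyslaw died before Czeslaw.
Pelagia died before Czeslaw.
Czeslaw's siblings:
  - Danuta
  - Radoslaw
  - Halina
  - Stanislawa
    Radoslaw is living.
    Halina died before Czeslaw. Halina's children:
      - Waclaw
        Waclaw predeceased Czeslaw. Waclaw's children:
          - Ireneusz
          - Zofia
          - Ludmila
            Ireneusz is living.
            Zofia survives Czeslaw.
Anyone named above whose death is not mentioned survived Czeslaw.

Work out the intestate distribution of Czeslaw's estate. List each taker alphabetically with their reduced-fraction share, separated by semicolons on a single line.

Neither parent survives and there are no descendants, so the estate passes to Czeslaw's siblings and their issue per stirpes.
The estate is divided into 4 equal shares of 1/4 among Danuta, Radoslaw, Halina, Stanislawa.
Danuta is living and takes 1/4.
Radoslaw is living and takes 1/4.
Halina predeceased; the 1/4 allotted to Halina's branch passes to Halina's issue by representation.
Waclaw's line is the sole branch at this level, so the full 1/4 passes to Waclaw's issue by representation.
The 1/4 is divided into 3 equal shares of 1/12 among Ireneusz, Zofia, Ludmila.
Ireneusz is living and takes 1/12.
Zofia is living and takes 1/12.
Ludmila is living and takes 1/12.
Stanislawa is living and takes 1/4.

Danuta 1/4; Ireneusz 1/12; Ludmila 1/12; Radoslaw 1/4; Stanislawa 1/4; Zofia 1/12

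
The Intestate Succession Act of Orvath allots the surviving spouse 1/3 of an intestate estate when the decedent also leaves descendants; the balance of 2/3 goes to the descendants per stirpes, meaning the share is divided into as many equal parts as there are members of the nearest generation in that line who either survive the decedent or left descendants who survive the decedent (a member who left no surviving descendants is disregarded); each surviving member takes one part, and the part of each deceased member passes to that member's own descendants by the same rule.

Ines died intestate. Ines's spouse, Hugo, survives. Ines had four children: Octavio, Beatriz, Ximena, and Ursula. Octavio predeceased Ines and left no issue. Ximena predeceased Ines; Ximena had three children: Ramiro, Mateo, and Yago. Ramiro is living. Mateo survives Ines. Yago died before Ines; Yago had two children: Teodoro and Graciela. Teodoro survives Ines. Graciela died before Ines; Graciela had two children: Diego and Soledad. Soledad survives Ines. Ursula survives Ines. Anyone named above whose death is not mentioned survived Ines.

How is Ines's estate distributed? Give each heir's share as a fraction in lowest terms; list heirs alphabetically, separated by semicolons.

Hugo, as surviving spouse, takes 1/3.
The remaining 2/3 passes to Ines's descendants per stirpes.
Octavio left no surviving issue, so that branch lapses and is disregarded.
The 2/3 is divided into 3 equal shares of 2/9 among Beatriz, Ximena, Ursula.
Beatriz is living and takes 2/9.
Ximena predeceased; the 2/9 allotted to Ximena's branch passes to Ximena's issue by representation.
The 2/9 is divided into 3 equal shares of 2/27 among Ramiro, Mateo, Yago.
Ramiro is living and takes 2/27.
Mateo is living and takes 2/27.
Yago predeceased; the 2/27 allotted to Yago's branch passes to Yago's issue by representation.
The 2/27 is divided into 2 equal shares of 1/27 among Teodoro, Graciela.
Teodoro is living and takes 1/27.
Graciela predeceased; the 1/27 allotted to Graciela's branch passes to Graciela's issue by representation.
The 1/27 is divided into 2 equal shares of 1/54 among Diego, Soledad.
Diego is living and takes 1/54.
Soledad is living and takes 1/54.
Ursula is living and takes 2/9.

Beatriz 2/9; Diego 1/54; Hugo 1/3; Mateo 2/27; Ramiro 2/27; Soledad 1/54; Teodoro 1/27; Ursula 2/9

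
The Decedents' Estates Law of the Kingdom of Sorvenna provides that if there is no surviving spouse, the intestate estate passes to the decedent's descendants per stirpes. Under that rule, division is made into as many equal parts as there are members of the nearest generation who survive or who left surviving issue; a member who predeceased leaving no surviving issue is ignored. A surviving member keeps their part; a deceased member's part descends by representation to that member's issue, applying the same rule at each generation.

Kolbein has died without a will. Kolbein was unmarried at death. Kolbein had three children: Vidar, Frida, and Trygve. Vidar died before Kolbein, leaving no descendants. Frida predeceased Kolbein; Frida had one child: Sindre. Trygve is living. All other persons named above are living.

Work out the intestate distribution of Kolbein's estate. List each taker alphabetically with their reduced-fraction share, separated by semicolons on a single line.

There is no surviving spouse, so the entire estate passes to Kolbein's descendants per stirpes.
Vidar left no surviving issue, so that branch lapses and is disregarded.
The estate is divided into 2 equal shares of 1/2 among Frida, Trygve.
Frida predeceased; the 1/2 allotted to Frida's branch passes to Frida's issue by representation.
Sindre is the sole taker at this level and receives the full 1/2.
Trygve is living and takes 1/2.

Sindre 1/2; Trygve 1/2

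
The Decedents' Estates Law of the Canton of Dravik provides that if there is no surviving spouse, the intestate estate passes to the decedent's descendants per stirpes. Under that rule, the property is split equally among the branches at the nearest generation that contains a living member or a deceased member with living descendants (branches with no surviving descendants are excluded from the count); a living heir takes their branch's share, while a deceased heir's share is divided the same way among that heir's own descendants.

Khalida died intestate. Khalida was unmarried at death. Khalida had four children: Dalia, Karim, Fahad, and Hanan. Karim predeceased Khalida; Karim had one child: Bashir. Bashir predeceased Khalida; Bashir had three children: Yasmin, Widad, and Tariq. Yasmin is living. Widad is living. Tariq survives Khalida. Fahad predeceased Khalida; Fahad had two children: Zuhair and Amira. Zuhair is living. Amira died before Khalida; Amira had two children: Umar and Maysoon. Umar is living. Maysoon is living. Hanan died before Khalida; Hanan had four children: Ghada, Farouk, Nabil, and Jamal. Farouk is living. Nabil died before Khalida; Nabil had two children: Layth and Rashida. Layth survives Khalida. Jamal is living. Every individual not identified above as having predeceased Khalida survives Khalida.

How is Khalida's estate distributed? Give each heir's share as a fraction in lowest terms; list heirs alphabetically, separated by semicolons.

There is no surviving spouse, so the entire estate passes to Khalida's descendants per stirpes.
The estate is divided into 4 equal shares of 1/4 among Dalia, Karim, Fahad, Hanan.
Dalia is living and takes 1/4.
Karim predeceased; the 1/4 allotted to Karim's branch passes to Karim's issue by representation.
Bashir's line is the sole branch at this level, so the full 1/4 passes to Bashir's issue by representation.
The 1/4 is divided into 3 equal shares of 1/12 among Yasmin, Widad, Tariq.
Yasmin is living and takes 1/12.
Widad is living and takes 1/12.
Tariq is living and takes 1/12.
Fahad predeceased; the 1/4 allotted to Fahad's branch passes to Fahad's issue by representation.
The 1/4 is divided into 2 equal shares of 1/8 among Zuhair, Amira.
Zuhair is living and takes 1/8.
Amira predeceased; the 1/8 allotted to Amira's branch passes to Amira's issue by representation.
The 1/8 is divided into 2 equal shares of 1/16 among Umar, Maysoon.
Umar is living and takes 1/16.
Maysoon is living and takes 1/16.
Hanan predeceased; the 1/4 allotted to Hanan's branch passes to Hanan's issue by representation.
The 1/4 is divided into 4 equal shares of 1/16 among Ghada, Farouk, Nabil, Jamal.
Ghada is living and takes 1/16.
Farouk is living and takes 1/16.
Nabil predeceased; the 1/16 allotted to Nabil's branch passes to Nabil's issue by representation.
The 1/16 is divided into 2 equal shares of 1/32 among Layth, Rashida.
Layth is living and takes 1/32.
Rashida is living and takes 1/32.
Jamal is living and takes 1/16.

Dalia 1/4; Farouk 1/16; Ghada 1/16; Jamal 1/16; Layth 1/32; Maysoon 1/16; Rashida 1/32; Tariq 1/12; Umar 1/16; Widad 1/12; Yasmin 1/12; Zuhair 1/8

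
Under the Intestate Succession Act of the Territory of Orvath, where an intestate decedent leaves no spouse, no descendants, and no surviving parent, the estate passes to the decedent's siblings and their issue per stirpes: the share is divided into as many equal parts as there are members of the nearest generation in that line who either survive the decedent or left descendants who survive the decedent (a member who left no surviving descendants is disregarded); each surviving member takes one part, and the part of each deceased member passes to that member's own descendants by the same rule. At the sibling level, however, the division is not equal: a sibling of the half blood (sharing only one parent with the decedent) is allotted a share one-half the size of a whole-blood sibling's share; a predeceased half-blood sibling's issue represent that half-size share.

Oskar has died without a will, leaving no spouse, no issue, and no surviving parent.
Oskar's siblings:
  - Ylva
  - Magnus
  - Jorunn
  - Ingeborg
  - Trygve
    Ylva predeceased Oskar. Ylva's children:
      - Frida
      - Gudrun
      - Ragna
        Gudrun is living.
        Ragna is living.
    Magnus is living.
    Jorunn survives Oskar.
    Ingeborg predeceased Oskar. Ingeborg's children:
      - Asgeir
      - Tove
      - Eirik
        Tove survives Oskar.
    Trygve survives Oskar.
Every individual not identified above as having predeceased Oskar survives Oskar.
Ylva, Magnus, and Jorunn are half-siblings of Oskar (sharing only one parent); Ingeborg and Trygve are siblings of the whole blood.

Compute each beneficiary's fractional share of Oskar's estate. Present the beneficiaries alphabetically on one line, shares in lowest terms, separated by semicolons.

Asgeir 2/21; Eirik 2/21; Frida 1/21; Gudrun 1/21; Jorunn 1/7; Magnus 1/7; Ragna 1/21; Tove 2/21; Trygve 2/7

No spouse, descendants, or parent survives, so the estate passes to Oskar's siblings per stirpes.
Half-blood siblings count for one-half the weight of whole-blood siblings at the initial division.
Dividing 1 in proportion to weights (total weight 7/2): Ylva (weight 1/2) → 1/7; Magnus (weight 1/2) → 1/7; Jorunn (weight 1/2) → 1/7; Ingeborg (weight 1) → 2/7; Trygve (weight 1) → 2/7.
Ylva predeceased; the 1/7 allotted to Ylva's branch passes to Ylva's issue by representation.
The 1/7 is divided into 3 equal shares of 1/21 among Frida, Gudrun, Ragna.
Frida is living and takes 1/21.
Gudrun is living and takes 1/21.
Ragna is living and takes 1/21.
Magnus is living and takes 1/7.
Jorunn is living and takes 1/7.
Ingeborg predeceased; the 2/7 allotted to Ingeborg's branch passes to Ingeborg's issue by representation.
The 2/7 is divided into 3 equal shares of 2/21 among Asgeir, Tove, Eirik.
Asgeir is living and takes 2/21.
Tove is living and takes 2/21.
Eirik is living and takes 2/21.
Trygve is living and takes 2/7.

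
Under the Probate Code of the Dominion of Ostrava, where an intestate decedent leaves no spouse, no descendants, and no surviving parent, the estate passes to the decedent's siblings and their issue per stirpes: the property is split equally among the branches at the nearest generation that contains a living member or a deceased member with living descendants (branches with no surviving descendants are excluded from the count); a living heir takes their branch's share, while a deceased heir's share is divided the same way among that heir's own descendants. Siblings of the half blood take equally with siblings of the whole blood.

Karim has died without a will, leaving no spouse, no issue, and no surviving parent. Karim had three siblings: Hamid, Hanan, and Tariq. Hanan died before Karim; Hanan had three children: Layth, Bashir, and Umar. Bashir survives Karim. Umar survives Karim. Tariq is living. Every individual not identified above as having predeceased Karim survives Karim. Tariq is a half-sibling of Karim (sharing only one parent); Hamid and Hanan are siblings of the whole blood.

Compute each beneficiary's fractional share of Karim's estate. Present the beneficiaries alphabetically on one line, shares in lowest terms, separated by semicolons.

No spouse, descendants, or parent survives, so the estate passes to Karim's siblings per stirpes.
Half-blood and whole-blood siblings take equally under the stated rule.
The estate is divided into 3 equal shares of 1/3 among Hamid, Hanan, Tariq.
Hamid is living and takes 1/3.
Hanan predeceased; the 1/3 allotted to Hanan's branch passes to Hanan's issue by representation.
The 1/3 is divided into 3 equal shares of 1/9 among Layth, Bashir, Umar.
Layth is living and takes 1/9.
Bashir is living and takes 1/9.
Umar is living and takes 1/9.
Tariq is living and takes 1/3.

Bashir 1/9; Hamid 1/3; Layth 1/9; Tariq 1/3; Umar 1/9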